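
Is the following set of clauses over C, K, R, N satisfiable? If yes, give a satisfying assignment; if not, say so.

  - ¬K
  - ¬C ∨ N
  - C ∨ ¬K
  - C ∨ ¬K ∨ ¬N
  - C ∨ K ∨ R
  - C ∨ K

Unit clause (¬K) forces K = False.
In (C ∨ K) only C is left, so C = True.
In (¬C ∨ N) only N is left, so N = True.
Set R = True.
Check each clause:
  (¬K): ¬K holds.
  (¬C ∨ N): N holds.
  (C ∨ ¬K): C holds.
  (C ∨ ¬K ∨ ¬N): C holds.
  (C ∨ K ∨ R): C holds.
  (C ∨ K): C holds.
All clauses satisfied.

C: True; K: False; R: True; N: True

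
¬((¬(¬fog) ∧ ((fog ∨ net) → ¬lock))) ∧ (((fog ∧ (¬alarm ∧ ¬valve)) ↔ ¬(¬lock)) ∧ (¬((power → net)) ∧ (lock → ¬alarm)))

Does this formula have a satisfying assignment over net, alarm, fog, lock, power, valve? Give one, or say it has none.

net: False, alarm: False, fog: False, lock: False, power: True, valve: False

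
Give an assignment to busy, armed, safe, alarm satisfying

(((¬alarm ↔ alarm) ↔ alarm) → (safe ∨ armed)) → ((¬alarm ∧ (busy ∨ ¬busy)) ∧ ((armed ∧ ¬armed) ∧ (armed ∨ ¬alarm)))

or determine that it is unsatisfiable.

busy=T, armed=F, safe=F, alarm=F

  (((¬alarm ↔ alarm) ↔ alarm) → (safe ∨ armed)) → ((¬alarm ∧ (busy ∨ ¬busy)) ∧ ((armed ∧ ¬armed) ∧ (armed ∨ ¬alarm))) = True
    ((¬alarm ↔ alarm) ↔ alarm) → (safe ∨ armed) = False
      (¬alarm ↔ alarm) ↔ alarm = True
        ¬alarm ↔ alarm = False
          ¬alarm = True
      safe ∨ armed = False
    (¬alarm ∧ (busy ∨ ¬busy)) ∧ ((armed ∧ ¬armed) ∧ (armed ∨ ¬alarm)) = False
      ¬alarm ∧ (busy ∨ ¬busy) = True
        ¬alarm = True
        busy ∨ ¬busy = True
          ¬busy = False
      (armed ∧ ¬armed) ∧ (armed ∨ ¬alarm) = False
        armed ∧ ¬armed = False
          ¬armed = True
        armed ∨ ¬alarm = True
          ¬alarm = True
The formula evaluates to True.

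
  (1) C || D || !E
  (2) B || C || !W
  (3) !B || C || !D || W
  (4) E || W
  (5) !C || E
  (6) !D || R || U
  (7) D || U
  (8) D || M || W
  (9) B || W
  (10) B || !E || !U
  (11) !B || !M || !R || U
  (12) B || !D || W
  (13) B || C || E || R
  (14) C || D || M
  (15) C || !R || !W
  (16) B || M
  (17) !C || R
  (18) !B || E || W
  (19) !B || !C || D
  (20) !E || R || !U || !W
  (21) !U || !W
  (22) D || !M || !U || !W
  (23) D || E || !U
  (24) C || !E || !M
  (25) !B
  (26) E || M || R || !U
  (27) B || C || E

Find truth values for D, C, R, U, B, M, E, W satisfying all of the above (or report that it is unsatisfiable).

D: True, C: True, R: True, U: False, B: False, M: True, E: True, W: True

Unit clause (!B) forces B = False.
In (B || W) only W is left, so W = True.
In (B || M) only M is left, so M = True.
In (!U || !W) only !U is left, so U = False.
In (B || C || !W) only C is left, so C = True.
In (!C || E) only E is left, so E = True.
In (D || U) only D is left, so D = True.
In (!C || R) only R is left, so R = True.
All clauses satisfied.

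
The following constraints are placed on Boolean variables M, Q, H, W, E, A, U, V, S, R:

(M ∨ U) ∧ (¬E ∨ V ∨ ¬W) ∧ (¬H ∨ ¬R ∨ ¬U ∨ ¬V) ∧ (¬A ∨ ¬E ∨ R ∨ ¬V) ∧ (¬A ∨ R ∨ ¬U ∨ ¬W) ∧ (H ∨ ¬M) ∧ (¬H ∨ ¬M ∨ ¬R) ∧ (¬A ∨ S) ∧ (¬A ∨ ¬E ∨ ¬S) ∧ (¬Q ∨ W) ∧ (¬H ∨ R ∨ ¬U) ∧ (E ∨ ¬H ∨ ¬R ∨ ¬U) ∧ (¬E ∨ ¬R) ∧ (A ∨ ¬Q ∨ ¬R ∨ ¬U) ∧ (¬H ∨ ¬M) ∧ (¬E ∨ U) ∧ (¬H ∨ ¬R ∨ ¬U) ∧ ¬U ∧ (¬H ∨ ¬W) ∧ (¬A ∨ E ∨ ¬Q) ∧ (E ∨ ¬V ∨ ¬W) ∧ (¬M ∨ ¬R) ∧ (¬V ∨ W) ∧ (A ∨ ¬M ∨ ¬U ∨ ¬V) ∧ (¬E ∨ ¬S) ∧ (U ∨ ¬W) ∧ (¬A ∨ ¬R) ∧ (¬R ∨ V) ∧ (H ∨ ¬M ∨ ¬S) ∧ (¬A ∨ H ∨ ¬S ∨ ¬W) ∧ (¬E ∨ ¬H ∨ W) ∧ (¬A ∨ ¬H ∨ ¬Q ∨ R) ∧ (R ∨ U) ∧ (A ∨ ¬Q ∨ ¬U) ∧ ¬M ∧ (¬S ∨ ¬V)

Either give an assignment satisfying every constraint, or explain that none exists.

Case M = True:
  Clause (¬M) is falsified — contradiction.
Case M = False:
  (M ∨ U) forces U = True.
  Clause (¬U) is falsified — contradiction.
Both cases fail, so the formula is unsatisfiable.

Unsatisfiable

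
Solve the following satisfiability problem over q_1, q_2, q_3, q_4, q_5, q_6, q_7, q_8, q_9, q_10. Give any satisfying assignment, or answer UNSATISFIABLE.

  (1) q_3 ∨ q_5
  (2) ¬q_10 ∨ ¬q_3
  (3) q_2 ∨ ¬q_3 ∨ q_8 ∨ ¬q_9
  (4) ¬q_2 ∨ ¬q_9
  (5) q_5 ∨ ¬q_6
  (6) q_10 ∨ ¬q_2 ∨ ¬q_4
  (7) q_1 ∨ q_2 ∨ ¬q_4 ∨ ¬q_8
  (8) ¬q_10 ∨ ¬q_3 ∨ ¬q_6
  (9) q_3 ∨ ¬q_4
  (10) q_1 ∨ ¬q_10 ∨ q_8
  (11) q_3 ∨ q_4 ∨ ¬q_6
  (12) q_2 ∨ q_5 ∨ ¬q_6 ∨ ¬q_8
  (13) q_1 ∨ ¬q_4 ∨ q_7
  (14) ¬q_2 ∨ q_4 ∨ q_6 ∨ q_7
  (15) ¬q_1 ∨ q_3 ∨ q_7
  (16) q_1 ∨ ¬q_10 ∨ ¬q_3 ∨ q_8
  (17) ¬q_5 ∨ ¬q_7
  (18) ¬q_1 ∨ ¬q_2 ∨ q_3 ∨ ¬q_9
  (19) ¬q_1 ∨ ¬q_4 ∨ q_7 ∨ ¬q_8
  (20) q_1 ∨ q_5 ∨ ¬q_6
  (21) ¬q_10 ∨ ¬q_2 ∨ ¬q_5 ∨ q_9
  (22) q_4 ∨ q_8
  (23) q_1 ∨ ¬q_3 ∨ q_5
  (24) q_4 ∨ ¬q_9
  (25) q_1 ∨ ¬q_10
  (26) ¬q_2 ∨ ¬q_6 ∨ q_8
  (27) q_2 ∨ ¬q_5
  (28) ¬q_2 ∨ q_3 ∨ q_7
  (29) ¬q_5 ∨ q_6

Set q_1 = True.
Set q_2 = False.
  then (q_2 ∨ ¬q_5) forces q_5 = False.
  then (q_3 ∨ q_5) forces q_3 = True.
  then (¬q_10 ∨ ¬q_3) forces q_10 = False.
  then (q_5 ∨ ¬q_6) forces q_6 = False.
Set q_4 = True.
Set q_7 = False.
  then (¬q_1 ∨ ¬q_4 ∨ q_7 ∨ ¬q_8) forces q_8 = False.
  then (q_2 ∨ ¬q_3 ∨ q_8 ∨ ¬q_9) forces q_9 = False.
All clauses satisfied.

q_1 = True, q_2 = False, q_3 = True, q_4 = True, q_5 = False, q_6 = False, q_7 = False, q_8 = False, q_9 = False, q_10 = False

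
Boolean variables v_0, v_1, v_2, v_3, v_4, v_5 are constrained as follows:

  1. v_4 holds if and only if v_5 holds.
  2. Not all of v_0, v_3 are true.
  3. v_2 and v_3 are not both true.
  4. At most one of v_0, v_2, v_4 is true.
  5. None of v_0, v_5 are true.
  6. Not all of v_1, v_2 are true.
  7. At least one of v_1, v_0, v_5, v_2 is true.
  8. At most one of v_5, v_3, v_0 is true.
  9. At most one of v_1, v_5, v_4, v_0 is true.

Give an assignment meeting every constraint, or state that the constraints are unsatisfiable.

v_0 = False, v_1 = True, v_2 = False, v_3 = True, v_4 = False, v_5 = False

  (1) v_4=F, v_5=F — same ✓
  (2) {v_0, v_3}: 1/2 true — not all ✓
  (3) v_2=F, v_3=T — not both ✓
  (4) {v_0, v_2, v_4}: 0 true — at most one ✓
  (5) {v_0, v_5}: 0 true — none ✓
  (6) {v_1, v_2}: 1/2 true — not all ✓
  (7) {v_1, v_0, v_5, v_2}: 1 true — at least one ✓
  (8) {v_5, v_3, v_0}: 1 true — at most one ✓
  (9) {v_1, v_5, v_4, v_0}: 1 true — at most one ✓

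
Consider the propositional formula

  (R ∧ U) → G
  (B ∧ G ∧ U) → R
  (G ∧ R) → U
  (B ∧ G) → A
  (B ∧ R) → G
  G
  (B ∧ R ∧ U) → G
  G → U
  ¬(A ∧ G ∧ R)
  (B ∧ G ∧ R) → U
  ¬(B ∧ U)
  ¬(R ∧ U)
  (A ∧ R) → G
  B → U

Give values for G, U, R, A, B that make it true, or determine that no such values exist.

Unit clause (G) forces G = True.
In (¬G ∨ U) only U is left, so U = True.
In (¬R ∨ ¬U) only ¬R is left, so R = False.
In (¬B ∨ ¬U) only ¬B is left, so B = False.
Set A = False.
All clauses satisfied.

G = True, U = True, R = False, A = False, B = False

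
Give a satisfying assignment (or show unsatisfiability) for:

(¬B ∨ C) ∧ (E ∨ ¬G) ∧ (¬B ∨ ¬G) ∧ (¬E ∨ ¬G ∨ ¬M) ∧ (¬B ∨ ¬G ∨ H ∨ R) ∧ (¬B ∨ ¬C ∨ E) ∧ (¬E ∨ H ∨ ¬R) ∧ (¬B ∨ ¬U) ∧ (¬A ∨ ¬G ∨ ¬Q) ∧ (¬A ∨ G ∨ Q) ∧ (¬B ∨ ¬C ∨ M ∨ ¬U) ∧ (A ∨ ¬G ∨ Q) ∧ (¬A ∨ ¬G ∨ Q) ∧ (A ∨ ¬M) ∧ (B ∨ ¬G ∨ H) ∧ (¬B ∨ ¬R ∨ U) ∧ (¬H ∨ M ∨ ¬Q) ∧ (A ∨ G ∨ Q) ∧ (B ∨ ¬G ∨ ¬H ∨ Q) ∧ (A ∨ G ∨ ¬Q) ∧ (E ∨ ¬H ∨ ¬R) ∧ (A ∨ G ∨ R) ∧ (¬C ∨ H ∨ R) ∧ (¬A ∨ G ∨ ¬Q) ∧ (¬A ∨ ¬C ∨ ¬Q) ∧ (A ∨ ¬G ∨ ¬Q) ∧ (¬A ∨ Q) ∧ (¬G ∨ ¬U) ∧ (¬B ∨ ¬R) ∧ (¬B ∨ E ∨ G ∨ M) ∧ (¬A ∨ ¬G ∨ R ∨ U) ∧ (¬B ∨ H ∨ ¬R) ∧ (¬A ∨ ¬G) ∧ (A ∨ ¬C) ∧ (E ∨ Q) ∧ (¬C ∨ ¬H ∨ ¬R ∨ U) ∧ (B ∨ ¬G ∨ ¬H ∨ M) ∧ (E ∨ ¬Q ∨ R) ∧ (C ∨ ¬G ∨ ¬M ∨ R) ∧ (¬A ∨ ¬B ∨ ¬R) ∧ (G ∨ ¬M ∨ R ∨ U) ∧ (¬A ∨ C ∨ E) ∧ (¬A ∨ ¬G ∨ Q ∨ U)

Case G = True:
  (E ∨ ¬G) forces E = True.
  (¬B ∨ ¬G) forces B = False.
  (¬E ∨ ¬G ∨ ¬M) forces M = False.
  (B ∨ ¬G ∨ H) forces H = True.
  Clause (B ∨ ¬G ∨ ¬H ∨ M) is falsified — contradiction.
Case G = False:
  If A = True:
    (¬A ∨ G ∨ Q) forces Q = True.
    clause (¬A ∨ G ∨ ¬Q) is falsified.
  If A = False:
    (A ∨ ¬M) forces M = False.
    (A ∨ G ∨ Q) forces Q = True.
    clause (A ∨ G ∨ ¬Q) is falsified.
  Every sub-case reaches a contradiction.
Both cases fail, so the formula is unsatisfiable.

Unsatisfiable — no assignment works.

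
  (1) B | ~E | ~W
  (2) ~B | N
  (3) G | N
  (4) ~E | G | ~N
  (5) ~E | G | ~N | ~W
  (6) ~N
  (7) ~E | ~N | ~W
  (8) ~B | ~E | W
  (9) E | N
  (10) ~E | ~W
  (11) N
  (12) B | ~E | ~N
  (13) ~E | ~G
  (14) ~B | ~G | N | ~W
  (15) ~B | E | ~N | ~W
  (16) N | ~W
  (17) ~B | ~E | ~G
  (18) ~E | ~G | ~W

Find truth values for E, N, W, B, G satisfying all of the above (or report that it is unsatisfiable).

Case N = True:
  Clause (~N) is falsified — contradiction.
Case N = False:
  Clause (N) is falsified — contradiction.
Both cases fail, so the formula is unsatisfiable.

UNSATISFIABLE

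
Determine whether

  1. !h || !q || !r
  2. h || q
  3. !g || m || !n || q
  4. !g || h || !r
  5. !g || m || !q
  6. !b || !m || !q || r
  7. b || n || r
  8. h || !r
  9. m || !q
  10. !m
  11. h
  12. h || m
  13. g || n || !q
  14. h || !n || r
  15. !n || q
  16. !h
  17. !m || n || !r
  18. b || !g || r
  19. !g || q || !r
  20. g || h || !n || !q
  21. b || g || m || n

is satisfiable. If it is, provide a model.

The formula is unsatisfiable.

Case h = True:
  Clause (!h) is falsified — contradiction.
Case h = False:
  Clause (h) is falsified — contradiction.
Both cases fail, so the formula is unsatisfiable.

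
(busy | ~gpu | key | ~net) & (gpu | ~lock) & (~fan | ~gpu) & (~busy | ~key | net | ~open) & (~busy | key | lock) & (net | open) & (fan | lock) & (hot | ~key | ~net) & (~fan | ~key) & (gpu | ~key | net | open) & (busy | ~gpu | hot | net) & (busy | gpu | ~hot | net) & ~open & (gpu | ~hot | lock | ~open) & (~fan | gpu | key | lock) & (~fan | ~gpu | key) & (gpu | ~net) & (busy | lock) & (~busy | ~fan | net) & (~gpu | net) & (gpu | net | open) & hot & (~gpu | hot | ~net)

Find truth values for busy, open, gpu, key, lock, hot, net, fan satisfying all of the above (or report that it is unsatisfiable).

busy = True; open = False; gpu = True; key = False; lock = True; hot = True; net = True; fan = False

Unit clause (~open) forces open = False.
Unit clause (hot) forces hot = True.
In (net | open) only net is left, so net = True.
In (gpu | ~net) only gpu is left, so gpu = True.
In (~fan | ~gpu) only ~fan is left, so fan = False.
In (fan | lock) only lock is left, so lock = True.
Set busy = True.
Set key = False.
All clauses satisfied.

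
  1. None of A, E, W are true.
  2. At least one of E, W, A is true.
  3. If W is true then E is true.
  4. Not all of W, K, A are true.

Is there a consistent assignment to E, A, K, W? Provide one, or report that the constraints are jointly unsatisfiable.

Unsatisfiable — no assignment works.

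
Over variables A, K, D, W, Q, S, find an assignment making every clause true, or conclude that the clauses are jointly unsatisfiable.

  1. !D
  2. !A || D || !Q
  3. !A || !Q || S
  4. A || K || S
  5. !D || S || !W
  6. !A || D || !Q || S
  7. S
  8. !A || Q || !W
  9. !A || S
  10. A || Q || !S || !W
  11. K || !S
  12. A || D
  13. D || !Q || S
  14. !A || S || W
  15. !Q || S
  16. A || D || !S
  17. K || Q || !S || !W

A = True, K = True, D = False, W = False, Q = False, S = True

Unit clause (!D) forces D = False.
Unit clause (S) forces S = True.
In (K || !S) only K is left, so K = True.
In (A || D) only A is left, so A = True.
In (!A || D || !Q) only !Q is left, so Q = False.
In (!A || Q || !W) only !W is left, so W = False.
All clauses satisfied.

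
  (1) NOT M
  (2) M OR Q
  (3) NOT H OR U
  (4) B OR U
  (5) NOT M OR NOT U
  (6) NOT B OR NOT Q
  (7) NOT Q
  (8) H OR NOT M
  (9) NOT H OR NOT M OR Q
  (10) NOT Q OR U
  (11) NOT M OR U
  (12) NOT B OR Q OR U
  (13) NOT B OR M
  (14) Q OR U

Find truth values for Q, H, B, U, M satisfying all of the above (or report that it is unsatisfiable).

The formula is unsatisfiable.

Case Q = True:
  Clause (NOT Q) is falsified — contradiction.
Case Q = False:
  (NOT M) forces M = False.
  Clause (M OR Q) is falsified — contradiction.
Both cases fail, so the formula is unsatisfiable.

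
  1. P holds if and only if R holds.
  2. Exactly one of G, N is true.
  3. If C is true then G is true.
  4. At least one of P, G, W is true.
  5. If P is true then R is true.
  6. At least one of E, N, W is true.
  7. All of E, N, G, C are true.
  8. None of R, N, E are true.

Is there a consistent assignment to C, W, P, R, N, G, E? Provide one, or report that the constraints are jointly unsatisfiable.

Case N = True:
  Constraint (8) is violated (N=T) — contradiction.
Case N = False:
  Constraint (7) is violated (N=F) — contradiction.
Both cases fail — unsatisfiable.

UNSATISFIABLE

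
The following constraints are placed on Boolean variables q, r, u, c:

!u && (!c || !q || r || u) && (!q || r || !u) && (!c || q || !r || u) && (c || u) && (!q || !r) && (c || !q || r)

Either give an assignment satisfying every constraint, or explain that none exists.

q = False, r = False, u = False, c = True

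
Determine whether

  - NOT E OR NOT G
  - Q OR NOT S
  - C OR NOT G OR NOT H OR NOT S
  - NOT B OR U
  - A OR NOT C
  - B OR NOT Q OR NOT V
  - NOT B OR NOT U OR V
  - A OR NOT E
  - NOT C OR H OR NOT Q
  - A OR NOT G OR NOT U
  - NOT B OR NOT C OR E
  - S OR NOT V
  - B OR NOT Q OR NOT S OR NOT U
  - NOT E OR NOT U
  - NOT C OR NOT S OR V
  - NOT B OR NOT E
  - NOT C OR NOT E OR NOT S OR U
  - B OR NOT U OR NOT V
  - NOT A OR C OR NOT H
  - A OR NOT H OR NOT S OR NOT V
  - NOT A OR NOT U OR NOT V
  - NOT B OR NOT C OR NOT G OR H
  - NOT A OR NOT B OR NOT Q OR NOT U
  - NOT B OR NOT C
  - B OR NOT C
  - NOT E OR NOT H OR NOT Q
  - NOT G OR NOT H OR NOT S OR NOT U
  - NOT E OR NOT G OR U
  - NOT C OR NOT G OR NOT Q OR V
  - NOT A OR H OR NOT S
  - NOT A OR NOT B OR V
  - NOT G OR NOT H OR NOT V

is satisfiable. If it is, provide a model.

Set B = False.
  then (B OR NOT C) forces C = False.
Set S = False.
  then (S OR NOT V) forces V = False.
Set H = False.
Set U = False.
Set Q = False.
Set A = False.
  then (A OR NOT E) forces E = False.
Set G = False.
All clauses satisfied.

B=F; S=F; H=F; U=F; V=F; C=F; Q=F; A=F; G=F; E=F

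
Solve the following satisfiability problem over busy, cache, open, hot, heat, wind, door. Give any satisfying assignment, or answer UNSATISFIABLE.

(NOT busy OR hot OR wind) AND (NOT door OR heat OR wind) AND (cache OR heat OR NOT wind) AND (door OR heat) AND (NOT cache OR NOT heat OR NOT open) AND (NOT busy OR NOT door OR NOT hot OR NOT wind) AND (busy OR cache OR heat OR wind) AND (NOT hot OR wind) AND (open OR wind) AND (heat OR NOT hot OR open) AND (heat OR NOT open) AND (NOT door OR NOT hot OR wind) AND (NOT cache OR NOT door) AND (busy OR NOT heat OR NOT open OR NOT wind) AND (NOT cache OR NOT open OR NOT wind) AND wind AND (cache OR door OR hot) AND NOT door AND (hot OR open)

Unit clause (wind) forces wind = True.
Unit clause (NOT door) forces door = False.
In (door OR heat) only heat is left, so heat = True.
Set busy = True.
Set cache = True.
  then (NOT cache OR NOT heat OR NOT open) forces open = False.
  then (hot OR open) forces hot = True.
All clauses satisfied.

busy = True, cache = True, open = False, hot = True, heat = True, wind = True, door = False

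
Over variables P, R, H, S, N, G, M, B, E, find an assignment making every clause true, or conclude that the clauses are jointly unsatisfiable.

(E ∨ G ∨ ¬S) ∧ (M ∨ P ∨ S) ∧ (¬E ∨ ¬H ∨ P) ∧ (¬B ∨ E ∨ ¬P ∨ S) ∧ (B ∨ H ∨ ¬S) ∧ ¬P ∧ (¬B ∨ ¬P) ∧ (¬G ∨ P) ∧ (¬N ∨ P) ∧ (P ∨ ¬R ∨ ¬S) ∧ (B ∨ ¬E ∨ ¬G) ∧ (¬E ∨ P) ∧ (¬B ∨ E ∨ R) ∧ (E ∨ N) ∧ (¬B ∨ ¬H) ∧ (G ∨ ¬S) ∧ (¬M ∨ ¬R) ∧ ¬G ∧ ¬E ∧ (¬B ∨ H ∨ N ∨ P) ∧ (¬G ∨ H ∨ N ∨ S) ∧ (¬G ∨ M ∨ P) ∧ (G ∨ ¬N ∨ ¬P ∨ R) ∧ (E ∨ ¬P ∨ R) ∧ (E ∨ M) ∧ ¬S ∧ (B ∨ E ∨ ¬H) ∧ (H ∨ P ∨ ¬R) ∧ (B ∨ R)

Case P = True:
  Clause (¬P) is falsified — contradiction.
Case P = False:
  (¬G ∨ P) forces G = False.
  (¬N ∨ P) forces N = False.
  (¬E ∨ P) forces E = False.
  Clause (E ∨ N) is falsified — contradiction.
Both cases fail, so the formula is unsatisfiable.

The formula is unsatisfiable.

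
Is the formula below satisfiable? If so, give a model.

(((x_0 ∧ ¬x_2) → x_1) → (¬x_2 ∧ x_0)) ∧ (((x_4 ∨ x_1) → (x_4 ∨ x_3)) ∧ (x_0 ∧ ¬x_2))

x_0 = True, x_1 = False, x_2 = False, x_3 = True, x_4 = True

  ((x_0 ∧ ¬x_2) → x_1) → (¬x_2 ∧ x_0) = True
    (x_0 ∧ ¬x_2) → x_1 = False
      x_0 ∧ ¬x_2 = True
        ¬x_2 = True
    ¬x_2 ∧ x_0 = True
      ¬x_2 = True
  ((x_4 ∨ x_1) → (x_4 ∨ x_3)) ∧ (x_0 ∧ ¬x_2) = True
    (x_4 ∨ x_1) → (x_4 ∨ x_3) = True
      x_4 ∨ x_1 = True
      x_4 ∨ x_3 = True
    x_0 ∧ ¬x_2 = True
      ¬x_2 = True
Both conjuncts True, so the formula holds.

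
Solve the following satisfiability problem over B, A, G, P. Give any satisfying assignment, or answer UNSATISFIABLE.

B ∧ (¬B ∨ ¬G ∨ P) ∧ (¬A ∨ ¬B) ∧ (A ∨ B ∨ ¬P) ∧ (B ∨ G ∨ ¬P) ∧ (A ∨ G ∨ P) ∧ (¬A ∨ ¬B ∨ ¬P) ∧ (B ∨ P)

Unit clause (B) forces B = True.
In (¬A ∨ ¬B) only ¬A is left, so A = False.
Set G = True.
  then (¬B ∨ ¬G ∨ P) forces P = True.
Check each clause:
  (B): B holds.
  (¬B ∨ ¬G ∨ P): P holds.
  (¬A ∨ ¬B): ¬A holds.
  (A ∨ B ∨ ¬P): B holds.
  (B ∨ G ∨ ¬P): B holds.
  (A ∨ G ∨ P): G holds.
  (¬A ∨ ¬B ∨ ¬P): ¬A holds.
  (B ∨ P): B holds.
All clauses satisfied.

B=T; A=F; G=T; P=T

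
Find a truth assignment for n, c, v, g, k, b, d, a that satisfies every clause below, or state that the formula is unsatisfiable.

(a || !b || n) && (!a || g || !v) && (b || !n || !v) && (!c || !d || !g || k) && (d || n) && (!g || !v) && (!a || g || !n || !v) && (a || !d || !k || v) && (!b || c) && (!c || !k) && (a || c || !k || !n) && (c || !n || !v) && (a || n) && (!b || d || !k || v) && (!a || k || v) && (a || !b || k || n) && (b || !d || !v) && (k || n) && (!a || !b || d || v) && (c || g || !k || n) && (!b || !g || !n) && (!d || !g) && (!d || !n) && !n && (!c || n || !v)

Case n = True:
  Clause (!n) is falsified — contradiction.
Case n = False:
  (d || n) forces d = True.
  (a || n) forces a = True.
  (k || n) forces k = True.
  (!c || !k) forces c = False.
  (!b || c) forces b = False.
  (b || !d || !v) forces v = False.
  (c || g || !k || n) forces g = True.
  Clause (!d || !g) is falsified — contradiction.
Both cases fail, so the formula is unsatisfiable.

Unsatisfiable — no assignment works.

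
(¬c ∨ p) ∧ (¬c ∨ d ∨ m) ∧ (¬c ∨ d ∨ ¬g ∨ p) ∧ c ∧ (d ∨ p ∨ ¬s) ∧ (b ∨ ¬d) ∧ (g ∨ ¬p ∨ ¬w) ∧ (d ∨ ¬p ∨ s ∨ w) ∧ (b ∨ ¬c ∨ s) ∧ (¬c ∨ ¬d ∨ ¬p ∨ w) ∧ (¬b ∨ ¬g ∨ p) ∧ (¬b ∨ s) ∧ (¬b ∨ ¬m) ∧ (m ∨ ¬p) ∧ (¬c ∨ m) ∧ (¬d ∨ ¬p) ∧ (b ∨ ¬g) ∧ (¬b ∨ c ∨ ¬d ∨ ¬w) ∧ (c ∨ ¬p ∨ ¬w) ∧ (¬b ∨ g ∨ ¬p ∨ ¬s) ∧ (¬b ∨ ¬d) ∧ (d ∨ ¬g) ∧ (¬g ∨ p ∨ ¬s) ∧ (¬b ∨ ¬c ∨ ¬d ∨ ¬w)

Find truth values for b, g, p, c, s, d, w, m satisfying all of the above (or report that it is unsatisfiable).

Unit clause (c) forces c = True.
In (¬c ∨ m) only m is left, so m = True.
In (¬c ∨ p) only p is left, so p = True.
In (¬b ∨ ¬m) only ¬b is left, so b = False.
In (¬d ∨ ¬p) only ¬d is left, so d = False.
In (b ∨ ¬g) only ¬g is left, so g = False.
In (g ∨ ¬p ∨ ¬w) only ¬w is left, so w = False.
In (d ∨ ¬p ∨ s ∨ w) only s is left, so s = True.
All clauses satisfied.

b = False, g = False, p = True, c = True, s = True, d = False, w = False, m = True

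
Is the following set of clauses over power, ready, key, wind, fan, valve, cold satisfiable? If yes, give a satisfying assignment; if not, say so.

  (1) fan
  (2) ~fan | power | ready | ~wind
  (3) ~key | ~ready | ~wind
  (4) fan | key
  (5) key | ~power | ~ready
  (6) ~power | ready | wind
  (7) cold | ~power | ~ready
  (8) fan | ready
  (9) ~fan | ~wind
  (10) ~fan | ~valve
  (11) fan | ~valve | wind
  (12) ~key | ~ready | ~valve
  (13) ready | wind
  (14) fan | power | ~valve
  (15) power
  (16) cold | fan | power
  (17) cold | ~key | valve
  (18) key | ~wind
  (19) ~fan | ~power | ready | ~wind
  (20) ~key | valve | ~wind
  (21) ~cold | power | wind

power = True, ready = True, key = True, wind = False, fan = True, valve = False, cold = True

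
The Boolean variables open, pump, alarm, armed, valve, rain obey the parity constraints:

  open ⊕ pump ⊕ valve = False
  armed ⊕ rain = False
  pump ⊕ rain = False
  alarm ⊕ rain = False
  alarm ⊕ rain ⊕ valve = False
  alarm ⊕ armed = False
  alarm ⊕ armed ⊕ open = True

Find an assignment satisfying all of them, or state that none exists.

open = True, pump = True, alarm = True, armed = True, valve = False, rain = True

open ⊕ pump ⊕ valve = T ⊕ T ⊕ F = False ✓
armed ⊕ rain = T ⊕ T = False ✓
pump ⊕ rain = T ⊕ T = False ✓
alarm ⊕ rain = T ⊕ T = False ✓
alarm ⊕ rain ⊕ valve = T ⊕ T ⊕ F = False ✓
alarm ⊕ armed = T ⊕ T = False ✓
alarm ⊕ armed ⊕ open = T ⊕ T ⊕ T = True ✓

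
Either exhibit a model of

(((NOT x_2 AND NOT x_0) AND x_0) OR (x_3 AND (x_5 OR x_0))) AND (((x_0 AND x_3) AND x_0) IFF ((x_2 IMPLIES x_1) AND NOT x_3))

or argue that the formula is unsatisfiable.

x_0 = False; x_1 = True; x_2 = False; x_3 = True; x_5 = True

  ((NOT x_2 AND NOT x_0) AND x_0) OR (x_3 AND (x_5 OR x_0)) = True
    (NOT x_2 AND NOT x_0) AND x_0 = False
      NOT x_2 AND NOT x_0 = True
        NOT x_2 = True
        NOT x_0 = True
    x_3 AND (x_5 OR x_0) = True
      x_5 OR x_0 = True
  ((x_0 AND x_3) AND x_0) IFF ((x_2 IMPLIES x_1) AND NOT x_3) = True
    (x_0 AND x_3) AND x_0 = False
      x_0 AND x_3 = False
    (x_2 IMPLIES x_1) AND NOT x_3 = False
      x_2 IMPLIES x_1 = True
      NOT x_3 = False
Both conjuncts True, so the formula holds.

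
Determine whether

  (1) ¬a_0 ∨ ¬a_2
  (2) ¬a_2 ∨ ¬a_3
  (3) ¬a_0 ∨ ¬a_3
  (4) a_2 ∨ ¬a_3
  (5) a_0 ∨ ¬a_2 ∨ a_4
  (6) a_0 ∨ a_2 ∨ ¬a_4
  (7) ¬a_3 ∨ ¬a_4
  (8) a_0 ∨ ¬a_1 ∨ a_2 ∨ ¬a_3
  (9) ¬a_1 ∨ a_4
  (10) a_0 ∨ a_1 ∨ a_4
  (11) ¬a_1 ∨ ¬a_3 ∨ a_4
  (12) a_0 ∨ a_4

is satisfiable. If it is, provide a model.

a_0: False, a_1: False, a_2: True, a_3: False, a_4: True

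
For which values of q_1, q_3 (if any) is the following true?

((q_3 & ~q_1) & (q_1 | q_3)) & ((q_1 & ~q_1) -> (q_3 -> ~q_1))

q_1 = False, q_3 = True

  (q_3 & ~q_1) & (q_1 | q_3) = True
    q_3 & ~q_1 = True
      ~q_1 = True
    q_1 | q_3 = True
  (q_1 & ~q_1) -> (q_3 -> ~q_1) = True
    q_1 & ~q_1 = False
      ~q_1 = True
    q_3 -> ~q_1 = True
      ~q_1 = True
Both conjuncts True, so the formula holds.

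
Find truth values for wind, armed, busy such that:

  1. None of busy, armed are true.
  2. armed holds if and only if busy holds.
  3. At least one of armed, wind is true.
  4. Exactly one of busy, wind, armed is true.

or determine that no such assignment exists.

wind = True; armed = False; busy = False

  (1) {busy, armed}: 0 true — none ✓
  (2) armed=F, busy=F — same ✓
  (3) {armed, wind}: 1 true — at least one ✓
  (4) {busy, wind, armed}: 1 true — exactly one ✓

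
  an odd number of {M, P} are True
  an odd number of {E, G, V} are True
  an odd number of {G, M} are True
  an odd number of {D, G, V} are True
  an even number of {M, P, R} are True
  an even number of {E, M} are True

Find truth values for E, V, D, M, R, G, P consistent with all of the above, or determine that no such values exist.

E=T; V=F; D=T; M=T; R=T; G=F; P=F

{M, P}: 1 true → odd ✓
{E, G, V}: 1 true → odd ✓
{G, M}: 1 true → odd ✓
{D, G, V}: 1 true → odd ✓
{M, P, R}: 2 true → even ✓
{E, M}: 2 true → even ✓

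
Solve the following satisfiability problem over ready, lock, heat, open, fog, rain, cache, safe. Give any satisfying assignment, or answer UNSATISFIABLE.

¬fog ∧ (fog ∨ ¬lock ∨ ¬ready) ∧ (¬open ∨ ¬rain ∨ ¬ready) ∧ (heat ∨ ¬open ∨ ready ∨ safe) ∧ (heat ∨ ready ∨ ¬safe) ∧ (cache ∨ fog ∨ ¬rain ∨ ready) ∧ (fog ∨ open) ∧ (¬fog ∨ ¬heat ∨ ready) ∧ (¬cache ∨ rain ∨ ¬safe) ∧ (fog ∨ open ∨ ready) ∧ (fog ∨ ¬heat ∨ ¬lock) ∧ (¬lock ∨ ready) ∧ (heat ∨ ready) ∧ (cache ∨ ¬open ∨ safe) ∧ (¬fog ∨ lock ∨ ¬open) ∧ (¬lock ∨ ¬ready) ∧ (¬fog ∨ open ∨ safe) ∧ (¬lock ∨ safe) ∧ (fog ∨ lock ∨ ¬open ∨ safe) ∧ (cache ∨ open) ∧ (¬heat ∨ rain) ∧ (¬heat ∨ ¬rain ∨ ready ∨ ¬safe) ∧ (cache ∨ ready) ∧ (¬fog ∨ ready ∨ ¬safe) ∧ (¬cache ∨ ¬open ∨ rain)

ready = True; lock = False; heat = False; open = True; fog = False; rain = False; cache = False; safe = True

Unit clause (¬fog) forces fog = False.
In (fog ∨ open) only open is left, so open = True.
Try ready = False:
  (¬lock ∨ ready) forces lock = False.
  (heat ∨ ready) forces heat = True.
  (fog ∨ lock ∨ ¬open ∨ safe) forces safe = True.
  (¬heat ∨ rain) forces rain = True.
  clause (¬heat ∨ ¬rain ∨ ready ∨ ¬safe) is falsified — backtrack.
So ready = True.
  then (fog ∨ ¬lock ∨ ¬ready) forces lock = False.
  then (¬open ∨ ¬rain ∨ ¬ready) forces rain = False.
  then (fog ∨ lock ∨ ¬open ∨ safe) forces safe = True.
  then (¬heat ∨ rain) forces heat = False.
  then (¬cache ∨ ¬open ∨ rain) forces cache = False.
All clauses satisfied.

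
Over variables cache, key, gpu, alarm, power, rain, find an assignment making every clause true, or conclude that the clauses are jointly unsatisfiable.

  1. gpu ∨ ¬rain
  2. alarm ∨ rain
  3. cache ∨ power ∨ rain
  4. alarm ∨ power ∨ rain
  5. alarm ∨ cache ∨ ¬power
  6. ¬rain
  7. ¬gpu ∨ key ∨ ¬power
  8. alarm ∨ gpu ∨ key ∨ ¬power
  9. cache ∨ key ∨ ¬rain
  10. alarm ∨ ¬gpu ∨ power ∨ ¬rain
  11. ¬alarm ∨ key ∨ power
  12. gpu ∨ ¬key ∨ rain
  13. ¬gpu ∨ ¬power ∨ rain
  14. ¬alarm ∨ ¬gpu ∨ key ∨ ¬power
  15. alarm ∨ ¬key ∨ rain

Unit clause (¬rain) forces rain = False.
In (alarm ∨ rain) only alarm is left, so alarm = True.
Set cache = True.
Set key = False.
  then (¬alarm ∨ key ∨ power) forces power = True.
  then (¬gpu ∨ ¬power ∨ rain) forces gpu = False.
All clauses satisfied.

cache = True, key = False, gpu = False, alarm = True, power = True, rain = False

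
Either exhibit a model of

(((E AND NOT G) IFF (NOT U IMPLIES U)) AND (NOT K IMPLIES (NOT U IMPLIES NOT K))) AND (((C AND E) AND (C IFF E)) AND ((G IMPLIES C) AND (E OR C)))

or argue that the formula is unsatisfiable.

E = True, U = True, C = True, G = False, K = False

  ((E AND NOT G) IFF (NOT U IMPLIES U)) AND (NOT K IMPLIES (NOT U IMPLIES NOT K)) = True
    (E AND NOT G) IFF (NOT U IMPLIES U) = True
      E AND NOT G = True
        NOT G = True
      NOT U IMPLIES U = True
        NOT U = False
    NOT K IMPLIES (NOT U IMPLIES NOT K) = True
      NOT K = True
      NOT U IMPLIES NOT K = True
        NOT U = False
        NOT K = True
  ((C AND E) AND (C IFF E)) AND ((G IMPLIES C) AND (E OR C)) = True
    (C AND E) AND (C IFF E) = True
      C AND E = True
      C IFF E = True
    (G IMPLIES C) AND (E OR C) = True
      G IMPLIES C = True
      E OR C = True
Both conjuncts True, so the formula holds.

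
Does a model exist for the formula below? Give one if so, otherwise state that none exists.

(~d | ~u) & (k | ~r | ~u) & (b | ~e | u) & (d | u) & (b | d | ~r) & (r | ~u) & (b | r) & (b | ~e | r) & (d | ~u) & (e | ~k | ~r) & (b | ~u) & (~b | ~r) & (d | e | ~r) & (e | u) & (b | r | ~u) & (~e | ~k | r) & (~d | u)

UNSATISFIABLE

Case u = True:
  (~d | ~u) forces d = False.
  Clause (d | ~u) is falsified — contradiction.
Case u = False:
  (d | u) forces d = True.
  Clause (~d | u) is falsified — contradiction.
Both cases fail, so the formula is unsatisfiable.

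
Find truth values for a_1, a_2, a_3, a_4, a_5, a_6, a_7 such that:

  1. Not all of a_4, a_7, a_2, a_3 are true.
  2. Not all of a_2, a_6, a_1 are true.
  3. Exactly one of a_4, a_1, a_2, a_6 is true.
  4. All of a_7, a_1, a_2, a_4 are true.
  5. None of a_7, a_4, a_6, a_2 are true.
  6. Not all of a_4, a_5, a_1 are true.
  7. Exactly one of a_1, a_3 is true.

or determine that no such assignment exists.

Case a_2 = True:
  Constraint (5) is violated (a_2=T) — contradiction.
Case a_2 = False:
  Constraint (4) is violated (a_2=F) — contradiction.
Both cases fail — unsatisfiable.

UNSATISFIABLE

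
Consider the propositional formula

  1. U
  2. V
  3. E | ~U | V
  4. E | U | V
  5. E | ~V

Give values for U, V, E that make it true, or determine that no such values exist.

U = True, V = True, E = True

Unit clause (U) forces U = True.
Unit clause (V) forces V = True.
In (E | ~V) only E is left, so E = True.
Check each clause:
  (U): U holds.
  (V): V holds.
  (E | ~U | V): E holds.
  (E | U | V): E holds.
  (E | ~V): E holds.
All clauses satisfied.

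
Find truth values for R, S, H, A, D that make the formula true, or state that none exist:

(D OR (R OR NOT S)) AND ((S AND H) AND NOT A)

R: False, S: True, H: True, A: False, D: True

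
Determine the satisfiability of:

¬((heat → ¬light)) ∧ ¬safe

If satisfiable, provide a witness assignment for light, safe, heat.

light=T, safe=F, heat=T

  ¬((heat → ¬light)) = True
    heat → ¬light = False
      ¬light = False
  ¬safe = True
Both conjuncts True, so the formula holds.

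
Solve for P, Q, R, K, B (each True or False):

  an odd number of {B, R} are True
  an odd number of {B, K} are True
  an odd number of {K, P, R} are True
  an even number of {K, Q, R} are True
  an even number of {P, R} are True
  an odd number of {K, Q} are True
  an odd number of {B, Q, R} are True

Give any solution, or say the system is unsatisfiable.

P = True, Q = False, R = True, K = True, B = False

{B, R}: 1 true → odd ✓
{B, K}: 1 true → odd ✓
{K, P, R}: 3 true → odd ✓
{K, Q, R}: 2 true → even ✓
{P, R}: 2 true → even ✓
{K, Q}: 1 true → odd ✓
{B, Q, R}: 1 true → odd ✓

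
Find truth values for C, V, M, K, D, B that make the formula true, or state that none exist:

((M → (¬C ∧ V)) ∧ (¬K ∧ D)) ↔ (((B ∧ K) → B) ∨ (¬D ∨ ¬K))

C: False, V: True, M: False, K: False, D: True, B: True

  ((M → (¬C ∧ V)) ∧ (¬K ∧ D)) ↔ (((B ∧ K) → B) ∨ (¬D ∨ ¬K)) = True
    (M → (¬C ∧ V)) ∧ (¬K ∧ D) = True
      M → (¬C ∧ V) = True
        ¬C ∧ V = True
          ¬C = True
      ¬K ∧ D = True
        ¬K = True
    ((B ∧ K) → B) ∨ (¬D ∨ ¬K) = True
      (B ∧ K) → B = True
        B ∧ K = False
      ¬D ∨ ¬K = True
        ¬D = False
        ¬K = True
The formula evaluates to True.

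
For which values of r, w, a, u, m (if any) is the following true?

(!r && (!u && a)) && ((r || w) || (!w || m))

r = False; w = False; a = True; u = False; m = True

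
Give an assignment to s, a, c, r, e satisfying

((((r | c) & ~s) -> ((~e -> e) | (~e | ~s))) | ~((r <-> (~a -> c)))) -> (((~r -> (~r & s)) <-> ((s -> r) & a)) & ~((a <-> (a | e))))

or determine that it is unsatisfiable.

s=F, a=F, c=F, r=F, e=T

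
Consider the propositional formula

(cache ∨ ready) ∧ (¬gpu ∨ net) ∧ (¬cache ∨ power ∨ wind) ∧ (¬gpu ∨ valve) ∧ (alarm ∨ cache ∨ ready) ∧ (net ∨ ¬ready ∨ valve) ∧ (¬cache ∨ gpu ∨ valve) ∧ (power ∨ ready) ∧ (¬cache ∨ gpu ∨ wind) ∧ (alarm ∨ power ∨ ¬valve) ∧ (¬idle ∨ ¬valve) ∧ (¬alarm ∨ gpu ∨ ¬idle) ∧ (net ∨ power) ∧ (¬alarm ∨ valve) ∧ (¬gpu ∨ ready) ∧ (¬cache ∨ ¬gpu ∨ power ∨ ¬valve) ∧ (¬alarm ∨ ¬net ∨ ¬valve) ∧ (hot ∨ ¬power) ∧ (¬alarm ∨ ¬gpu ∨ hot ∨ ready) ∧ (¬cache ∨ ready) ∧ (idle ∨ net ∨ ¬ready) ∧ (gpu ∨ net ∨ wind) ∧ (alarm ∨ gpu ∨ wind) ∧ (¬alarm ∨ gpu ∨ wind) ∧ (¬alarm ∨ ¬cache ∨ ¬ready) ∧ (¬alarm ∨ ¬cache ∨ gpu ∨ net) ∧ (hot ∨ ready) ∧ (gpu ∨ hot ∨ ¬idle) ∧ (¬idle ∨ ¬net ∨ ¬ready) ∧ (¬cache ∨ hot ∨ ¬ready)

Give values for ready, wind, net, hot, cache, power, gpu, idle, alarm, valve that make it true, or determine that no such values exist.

ready: True, wind: True, net: True, hot: True, cache: False, power: False, gpu: False, idle: False, alarm: False, valve: False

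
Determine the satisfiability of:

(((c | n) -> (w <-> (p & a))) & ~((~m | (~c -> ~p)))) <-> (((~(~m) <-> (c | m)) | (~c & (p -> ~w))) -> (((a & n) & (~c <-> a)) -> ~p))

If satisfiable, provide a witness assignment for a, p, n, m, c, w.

a=T; p=T; n=T; m=T; c=F; w=F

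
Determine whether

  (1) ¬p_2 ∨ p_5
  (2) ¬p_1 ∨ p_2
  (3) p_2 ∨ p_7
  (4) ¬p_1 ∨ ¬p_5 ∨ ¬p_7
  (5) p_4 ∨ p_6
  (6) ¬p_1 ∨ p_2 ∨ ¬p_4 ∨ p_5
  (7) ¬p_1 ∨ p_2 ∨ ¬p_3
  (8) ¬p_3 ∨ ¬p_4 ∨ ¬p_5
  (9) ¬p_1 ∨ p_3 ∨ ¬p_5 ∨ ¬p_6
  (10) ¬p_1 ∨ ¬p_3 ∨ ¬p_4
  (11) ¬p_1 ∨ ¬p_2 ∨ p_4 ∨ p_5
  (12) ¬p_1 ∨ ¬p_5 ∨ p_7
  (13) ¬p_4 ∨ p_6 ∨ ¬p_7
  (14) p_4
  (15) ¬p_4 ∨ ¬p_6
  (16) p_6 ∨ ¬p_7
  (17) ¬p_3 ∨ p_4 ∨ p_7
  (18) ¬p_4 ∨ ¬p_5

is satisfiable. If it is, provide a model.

UNSATISFIABLE

Case p_4 = True:
  (¬p_4 ∨ ¬p_6) forces p_6 = False.
  (¬p_4 ∨ p_6 ∨ ¬p_7) forces p_7 = False.
  (p_2 ∨ p_7) forces p_2 = True.
  (¬p_2 ∨ p_5) forces p_5 = True.
  Clause (¬p_4 ∨ ¬p_5) is falsified — contradiction.
Case p_4 = False:
  Clause (p_4) is falsified — contradiction.
Both cases fail, so the formula is unsatisfiable.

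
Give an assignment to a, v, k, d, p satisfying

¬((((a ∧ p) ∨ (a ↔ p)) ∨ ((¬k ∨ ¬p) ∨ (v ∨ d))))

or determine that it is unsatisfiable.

a = False, v = False, k = True, d = False, p = True

  ¬((((a ∧ p) ∨ (a ↔ p)) ∨ ((¬k ∨ ¬p) ∨ (v ∨ d)))) = True
    ((a ∧ p) ∨ (a ↔ p)) ∨ ((¬k ∨ ¬p) ∨ (v ∨ d)) = False
      (a ∧ p) ∨ (a ↔ p) = False
        a ∧ p = False
        a ↔ p = False
      (¬k ∨ ¬p) ∨ (v ∨ d) = False
        ¬k ∨ ¬p = False
          ¬k = False
          ¬p = False
        v ∨ d = False
The formula evaluates to True.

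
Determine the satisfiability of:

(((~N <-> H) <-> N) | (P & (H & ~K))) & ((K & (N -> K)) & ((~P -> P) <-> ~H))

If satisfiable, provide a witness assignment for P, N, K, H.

P: True; N: True; K: True; H: False

  ((~N <-> H) <-> N) | (P & (H & ~K)) = True
    (~N <-> H) <-> N = True
      ~N <-> H = True
        ~N = False
    P & (H & ~K) = False
      H & ~K = False
        ~K = False
  (K & (N -> K)) & ((~P -> P) <-> ~H) = True
    K & (N -> K) = True
      N -> K = True
    (~P -> P) <-> ~H = True
      ~P -> P = True
        ~P = False
      ~H = True
Both conjuncts True, so the formula holds.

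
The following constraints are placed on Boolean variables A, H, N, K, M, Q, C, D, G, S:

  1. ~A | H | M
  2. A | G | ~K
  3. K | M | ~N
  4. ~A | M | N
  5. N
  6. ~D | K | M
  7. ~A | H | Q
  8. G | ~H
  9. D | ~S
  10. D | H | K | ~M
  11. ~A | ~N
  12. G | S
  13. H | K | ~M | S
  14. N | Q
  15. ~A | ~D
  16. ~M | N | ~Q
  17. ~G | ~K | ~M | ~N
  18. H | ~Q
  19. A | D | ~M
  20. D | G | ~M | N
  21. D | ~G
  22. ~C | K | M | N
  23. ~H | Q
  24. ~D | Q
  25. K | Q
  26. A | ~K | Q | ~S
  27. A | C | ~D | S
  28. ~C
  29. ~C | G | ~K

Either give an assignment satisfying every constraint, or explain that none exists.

Unit clause (N) forces N = True.
In (~A | ~N) only ~A is left, so A = False.
Unit clause (~C) forces C = False.
Try H = False:
  (H | ~Q) forces Q = False.
  (~D | Q) forces D = False.
  (D | ~S) forces S = False.
  (G | S) forces G = True.
  clause (D | ~G) is falsified — backtrack.
So H = True.
  then (G | ~H) forces G = True.
  then (D | ~G) forces D = True.
  then (~H | Q) forces Q = True.
  then (A | C | ~D | S) forces S = True.
Set K = False.
  then (K | M | ~N) forces M = True.
All clauses satisfied.

A: False, H: True, N: True, K: False, M: True, Q: True, C: False, D: True, G: True, S: True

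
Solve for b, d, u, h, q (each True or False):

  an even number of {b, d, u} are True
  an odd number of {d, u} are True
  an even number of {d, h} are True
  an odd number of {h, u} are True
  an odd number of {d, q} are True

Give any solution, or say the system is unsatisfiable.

b = True; d = False; u = True; h = False; q = True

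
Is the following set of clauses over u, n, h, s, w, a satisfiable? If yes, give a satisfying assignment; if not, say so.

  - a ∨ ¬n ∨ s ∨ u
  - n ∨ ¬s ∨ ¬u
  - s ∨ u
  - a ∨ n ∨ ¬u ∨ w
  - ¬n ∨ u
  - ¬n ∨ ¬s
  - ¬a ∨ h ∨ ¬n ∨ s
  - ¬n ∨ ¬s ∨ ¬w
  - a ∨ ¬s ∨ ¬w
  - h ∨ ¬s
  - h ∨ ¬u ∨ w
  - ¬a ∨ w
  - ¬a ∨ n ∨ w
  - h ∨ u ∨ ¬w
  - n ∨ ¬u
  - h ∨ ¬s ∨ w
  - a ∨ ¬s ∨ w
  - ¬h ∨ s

u: False, n: False, h: True, s: True, w: True, a: True

Set u = False.
  then (s ∨ u) forces s = True.
  then (¬n ∨ u) forces n = False.
  then (h ∨ ¬s) forces h = True.
Try w = False:
  (¬a ∨ w) forces a = False.
  clause (a ∨ ¬s ∨ w) is falsified — backtrack.
So w = True.
  then (a ∨ ¬s ∨ ¬w) forces a = True.
All clauses satisfied.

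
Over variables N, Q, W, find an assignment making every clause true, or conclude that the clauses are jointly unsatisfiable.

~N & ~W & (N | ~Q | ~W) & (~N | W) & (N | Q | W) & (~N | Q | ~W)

N=F, Q=T, W=F

Unit clause (~N) forces N = False.
Unit clause (~W) forces W = False.
In (N | Q | W) only Q is left, so Q = True.
Check each clause:
  (~N): ~N holds.
  (~W): ~W holds.
  (N | ~Q | ~W): ~W holds.
  (~N | W): ~N holds.
  (N | Q | W): Q holds.
  (~N | Q | ~W): ~N holds.
All clauses satisfied.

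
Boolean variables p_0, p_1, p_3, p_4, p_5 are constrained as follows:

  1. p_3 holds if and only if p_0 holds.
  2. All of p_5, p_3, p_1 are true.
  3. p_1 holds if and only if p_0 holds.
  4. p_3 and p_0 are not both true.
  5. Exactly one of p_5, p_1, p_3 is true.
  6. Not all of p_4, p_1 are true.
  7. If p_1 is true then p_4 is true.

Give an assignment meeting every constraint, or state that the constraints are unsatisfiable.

Case p_1 = True:
  (2) forces p_5 = True.
  Constraint (5) is violated (p_5=T, p_1=T) — contradiction.
Case p_1 = False:
  Constraint (2) is violated (p_1=F) — contradiction.
Both cases fail — unsatisfiable.

The formula is unsatisfiable.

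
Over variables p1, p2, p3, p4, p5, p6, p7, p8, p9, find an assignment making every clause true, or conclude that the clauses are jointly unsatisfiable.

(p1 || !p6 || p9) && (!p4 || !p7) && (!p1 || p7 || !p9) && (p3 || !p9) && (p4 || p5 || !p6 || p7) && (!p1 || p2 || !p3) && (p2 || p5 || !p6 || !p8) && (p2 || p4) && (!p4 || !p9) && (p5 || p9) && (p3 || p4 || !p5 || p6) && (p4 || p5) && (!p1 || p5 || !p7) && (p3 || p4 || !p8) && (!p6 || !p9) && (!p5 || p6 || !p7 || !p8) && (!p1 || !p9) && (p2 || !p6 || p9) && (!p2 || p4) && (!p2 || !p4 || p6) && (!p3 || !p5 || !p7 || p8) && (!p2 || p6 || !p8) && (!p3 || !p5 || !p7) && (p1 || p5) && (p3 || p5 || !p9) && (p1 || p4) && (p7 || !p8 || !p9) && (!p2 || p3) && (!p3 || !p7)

Set p1 = False.
  then (p1 || p5) forces p5 = True.
  then (p1 || p4) forces p4 = True.
  then (!p4 || !p7) forces p7 = False.
  then (!p4 || !p9) forces p9 = False.
  then (p1 || !p6 || p9) forces p6 = False.
  then (!p2 || !p4 || p6) forces p2 = False.
Set p3 = False.
Set p8 = False.
All clauses satisfied.

p1 = False, p2 = False, p3 = False, p4 = True, p5 = True, p6 = False, p7 = False, p8 = False, p9 = False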